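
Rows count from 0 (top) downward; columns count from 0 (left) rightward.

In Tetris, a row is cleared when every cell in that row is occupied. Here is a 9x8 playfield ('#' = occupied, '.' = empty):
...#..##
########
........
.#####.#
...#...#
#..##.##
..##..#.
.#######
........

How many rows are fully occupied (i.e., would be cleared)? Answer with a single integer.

Check each row:
  row 0: 5 empty cells -> not full
  row 1: 0 empty cells -> FULL (clear)
  row 2: 8 empty cells -> not full
  row 3: 2 empty cells -> not full
  row 4: 6 empty cells -> not full
  row 5: 3 empty cells -> not full
  row 6: 5 empty cells -> not full
  row 7: 1 empty cell -> not full
  row 8: 8 empty cells -> not full
Total rows cleared: 1

Answer: 1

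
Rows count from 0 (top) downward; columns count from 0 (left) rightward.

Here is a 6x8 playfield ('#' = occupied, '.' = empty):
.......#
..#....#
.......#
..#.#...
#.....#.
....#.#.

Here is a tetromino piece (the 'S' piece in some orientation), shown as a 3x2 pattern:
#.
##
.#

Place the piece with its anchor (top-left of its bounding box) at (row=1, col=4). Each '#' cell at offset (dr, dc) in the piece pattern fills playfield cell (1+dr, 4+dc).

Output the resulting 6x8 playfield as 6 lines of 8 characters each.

Fill (1+0,4+0) = (1,4)
Fill (1+1,4+0) = (2,4)
Fill (1+1,4+1) = (2,5)
Fill (1+2,4+1) = (3,5)

Answer: .......#
..#.#..#
....##.#
..#.##..
#.....#.
....#.#.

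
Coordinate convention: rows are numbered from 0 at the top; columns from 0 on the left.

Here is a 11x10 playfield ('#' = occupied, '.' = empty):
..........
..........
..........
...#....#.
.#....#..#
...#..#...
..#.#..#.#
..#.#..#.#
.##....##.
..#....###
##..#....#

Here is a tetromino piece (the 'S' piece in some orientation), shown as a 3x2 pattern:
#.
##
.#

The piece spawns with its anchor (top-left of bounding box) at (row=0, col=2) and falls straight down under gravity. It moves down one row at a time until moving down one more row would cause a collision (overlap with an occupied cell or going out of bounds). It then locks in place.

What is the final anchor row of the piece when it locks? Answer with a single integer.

Answer: 0

Derivation:
Spawn at (row=0, col=2). Try each row:
  row 0: fits
  row 1: blocked -> lock at row 0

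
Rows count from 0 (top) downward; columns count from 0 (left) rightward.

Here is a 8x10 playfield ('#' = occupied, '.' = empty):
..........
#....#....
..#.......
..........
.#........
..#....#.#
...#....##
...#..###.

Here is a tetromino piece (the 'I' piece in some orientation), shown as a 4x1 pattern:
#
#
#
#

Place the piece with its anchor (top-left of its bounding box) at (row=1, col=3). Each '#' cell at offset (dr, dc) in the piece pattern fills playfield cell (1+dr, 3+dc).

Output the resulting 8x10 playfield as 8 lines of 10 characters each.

Fill (1+0,3+0) = (1,3)
Fill (1+1,3+0) = (2,3)
Fill (1+2,3+0) = (3,3)
Fill (1+3,3+0) = (4,3)

Answer: ..........
#..#.#....
..##......
...#......
.#.#......
..#....#.#
...#....##
...#..###.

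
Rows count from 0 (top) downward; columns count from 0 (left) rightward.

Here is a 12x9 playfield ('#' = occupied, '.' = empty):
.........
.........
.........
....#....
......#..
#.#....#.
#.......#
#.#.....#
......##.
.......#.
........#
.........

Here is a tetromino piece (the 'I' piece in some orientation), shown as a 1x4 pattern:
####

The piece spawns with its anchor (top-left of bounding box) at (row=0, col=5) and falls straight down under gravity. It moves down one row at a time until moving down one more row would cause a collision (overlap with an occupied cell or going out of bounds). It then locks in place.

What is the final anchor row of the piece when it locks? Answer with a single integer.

Answer: 3

Derivation:
Spawn at (row=0, col=5). Try each row:
  row 0: fits
  row 1: fits
  row 2: fits
  row 3: fits
  row 4: blocked -> lock at row 3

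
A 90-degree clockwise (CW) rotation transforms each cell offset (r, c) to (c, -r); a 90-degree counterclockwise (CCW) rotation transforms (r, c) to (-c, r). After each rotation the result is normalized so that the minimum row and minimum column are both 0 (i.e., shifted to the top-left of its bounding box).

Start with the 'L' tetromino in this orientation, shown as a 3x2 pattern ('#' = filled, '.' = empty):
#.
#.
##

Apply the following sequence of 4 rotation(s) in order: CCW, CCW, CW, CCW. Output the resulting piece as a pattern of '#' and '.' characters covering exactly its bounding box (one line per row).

Answer: ##
.#
.#

Derivation:
Start:
#.
#.
##
After rotation 1 (CCW):
..#
###
After rotation 2 (CCW):
##
.#
.#
After rotation 3 (CW):
..#
###
After rotation 4 (CCW):
##
.#
.#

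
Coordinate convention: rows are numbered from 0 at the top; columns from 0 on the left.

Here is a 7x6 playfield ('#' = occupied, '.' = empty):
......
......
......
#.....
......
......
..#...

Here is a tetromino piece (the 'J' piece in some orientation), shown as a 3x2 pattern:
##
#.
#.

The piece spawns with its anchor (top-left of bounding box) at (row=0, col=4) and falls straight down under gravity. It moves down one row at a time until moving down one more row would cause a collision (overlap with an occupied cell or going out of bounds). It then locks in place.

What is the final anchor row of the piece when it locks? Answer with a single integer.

Spawn at (row=0, col=4). Try each row:
  row 0: fits
  row 1: fits
  row 2: fits
  row 3: fits
  row 4: fits
  row 5: blocked -> lock at row 4

Answer: 4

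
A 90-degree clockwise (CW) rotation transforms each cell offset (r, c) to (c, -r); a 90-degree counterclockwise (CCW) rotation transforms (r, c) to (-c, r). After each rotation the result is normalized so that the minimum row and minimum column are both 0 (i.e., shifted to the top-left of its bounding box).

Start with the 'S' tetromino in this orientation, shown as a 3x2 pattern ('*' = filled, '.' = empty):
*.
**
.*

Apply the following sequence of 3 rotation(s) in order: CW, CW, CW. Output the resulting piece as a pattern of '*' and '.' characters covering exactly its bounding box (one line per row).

Answer: .**
**.

Derivation:
Start:
*.
**
.*
After rotation 1 (CW):
.**
**.
After rotation 2 (CW):
*.
**
.*
After rotation 3 (CW):
.**
**.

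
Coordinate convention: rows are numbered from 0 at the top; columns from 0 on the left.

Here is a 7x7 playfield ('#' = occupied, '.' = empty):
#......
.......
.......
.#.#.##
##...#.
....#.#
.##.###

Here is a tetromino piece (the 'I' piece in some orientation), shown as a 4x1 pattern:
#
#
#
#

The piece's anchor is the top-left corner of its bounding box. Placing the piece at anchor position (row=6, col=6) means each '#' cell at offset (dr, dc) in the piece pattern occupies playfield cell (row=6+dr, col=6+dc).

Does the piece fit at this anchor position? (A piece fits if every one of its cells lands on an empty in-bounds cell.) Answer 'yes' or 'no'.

Check each piece cell at anchor (6, 6):
  offset (0,0) -> (6,6): occupied ('#') -> FAIL
  offset (1,0) -> (7,6): out of bounds -> FAIL
  offset (2,0) -> (8,6): out of bounds -> FAIL
  offset (3,0) -> (9,6): out of bounds -> FAIL
All cells valid: no

Answer: no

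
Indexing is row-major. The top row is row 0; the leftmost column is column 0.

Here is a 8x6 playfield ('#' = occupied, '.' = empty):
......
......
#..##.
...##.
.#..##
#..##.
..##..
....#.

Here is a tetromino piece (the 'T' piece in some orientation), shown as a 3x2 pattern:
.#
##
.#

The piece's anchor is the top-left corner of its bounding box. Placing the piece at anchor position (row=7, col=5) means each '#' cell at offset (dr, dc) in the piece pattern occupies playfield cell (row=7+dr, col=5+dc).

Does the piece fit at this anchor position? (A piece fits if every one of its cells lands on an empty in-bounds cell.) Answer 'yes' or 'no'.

Check each piece cell at anchor (7, 5):
  offset (0,1) -> (7,6): out of bounds -> FAIL
  offset (1,0) -> (8,5): out of bounds -> FAIL
  offset (1,1) -> (8,6): out of bounds -> FAIL
  offset (2,1) -> (9,6): out of bounds -> FAIL
All cells valid: no

Answer: no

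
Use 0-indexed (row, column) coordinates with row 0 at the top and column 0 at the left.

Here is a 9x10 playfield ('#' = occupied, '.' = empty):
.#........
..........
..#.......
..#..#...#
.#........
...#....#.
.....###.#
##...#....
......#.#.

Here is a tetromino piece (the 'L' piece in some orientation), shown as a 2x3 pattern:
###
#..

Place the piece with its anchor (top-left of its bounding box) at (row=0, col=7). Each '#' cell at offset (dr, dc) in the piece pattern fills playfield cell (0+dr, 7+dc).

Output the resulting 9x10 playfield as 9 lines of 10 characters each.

Fill (0+0,7+0) = (0,7)
Fill (0+0,7+1) = (0,8)
Fill (0+0,7+2) = (0,9)
Fill (0+1,7+0) = (1,7)

Answer: .#.....###
.......#..
..#.......
..#..#...#
.#........
...#....#.
.....###.#
##...#....
......#.#.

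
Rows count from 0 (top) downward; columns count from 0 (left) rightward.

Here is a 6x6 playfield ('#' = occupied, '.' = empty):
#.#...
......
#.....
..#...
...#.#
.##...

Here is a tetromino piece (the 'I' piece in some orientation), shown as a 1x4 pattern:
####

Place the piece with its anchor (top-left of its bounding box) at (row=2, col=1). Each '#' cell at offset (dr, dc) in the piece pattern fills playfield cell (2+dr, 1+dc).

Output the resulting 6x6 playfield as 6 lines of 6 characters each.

Answer: #.#...
......
#####.
..#...
...#.#
.##...

Derivation:
Fill (2+0,1+0) = (2,1)
Fill (2+0,1+1) = (2,2)
Fill (2+0,1+2) = (2,3)
Fill (2+0,1+3) = (2,4)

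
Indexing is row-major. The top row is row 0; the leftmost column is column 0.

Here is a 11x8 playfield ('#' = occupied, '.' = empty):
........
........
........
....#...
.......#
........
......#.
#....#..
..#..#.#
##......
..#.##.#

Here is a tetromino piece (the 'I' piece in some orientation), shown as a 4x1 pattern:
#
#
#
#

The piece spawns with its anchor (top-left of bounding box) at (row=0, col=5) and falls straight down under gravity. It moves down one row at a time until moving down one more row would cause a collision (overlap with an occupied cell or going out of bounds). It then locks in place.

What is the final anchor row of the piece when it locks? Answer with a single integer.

Answer: 3

Derivation:
Spawn at (row=0, col=5). Try each row:
  row 0: fits
  row 1: fits
  row 2: fits
  row 3: fits
  row 4: blocked -> lock at row 3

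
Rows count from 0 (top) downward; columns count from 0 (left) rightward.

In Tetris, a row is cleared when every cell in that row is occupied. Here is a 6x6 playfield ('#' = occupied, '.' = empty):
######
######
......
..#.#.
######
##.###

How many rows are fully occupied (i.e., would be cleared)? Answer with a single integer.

Answer: 3

Derivation:
Check each row:
  row 0: 0 empty cells -> FULL (clear)
  row 1: 0 empty cells -> FULL (clear)
  row 2: 6 empty cells -> not full
  row 3: 4 empty cells -> not full
  row 4: 0 empty cells -> FULL (clear)
  row 5: 1 empty cell -> not full
Total rows cleared: 3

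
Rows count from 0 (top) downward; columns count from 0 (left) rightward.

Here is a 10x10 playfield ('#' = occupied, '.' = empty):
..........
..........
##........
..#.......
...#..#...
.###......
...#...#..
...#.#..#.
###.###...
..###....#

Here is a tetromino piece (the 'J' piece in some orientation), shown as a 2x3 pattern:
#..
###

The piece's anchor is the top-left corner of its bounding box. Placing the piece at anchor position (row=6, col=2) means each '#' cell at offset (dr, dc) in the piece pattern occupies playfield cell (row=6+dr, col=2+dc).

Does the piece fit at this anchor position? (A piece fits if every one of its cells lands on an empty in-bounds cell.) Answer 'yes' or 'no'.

Check each piece cell at anchor (6, 2):
  offset (0,0) -> (6,2): empty -> OK
  offset (1,0) -> (7,2): empty -> OK
  offset (1,1) -> (7,3): occupied ('#') -> FAIL
  offset (1,2) -> (7,4): empty -> OK
All cells valid: no

Answer: no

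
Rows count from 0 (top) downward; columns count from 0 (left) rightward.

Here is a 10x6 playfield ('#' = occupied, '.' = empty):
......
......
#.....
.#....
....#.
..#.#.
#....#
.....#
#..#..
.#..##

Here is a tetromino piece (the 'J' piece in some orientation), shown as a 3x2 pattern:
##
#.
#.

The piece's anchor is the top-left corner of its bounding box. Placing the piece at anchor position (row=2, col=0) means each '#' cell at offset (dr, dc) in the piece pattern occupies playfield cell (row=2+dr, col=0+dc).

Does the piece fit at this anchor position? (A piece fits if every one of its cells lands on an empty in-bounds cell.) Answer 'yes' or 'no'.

Answer: no

Derivation:
Check each piece cell at anchor (2, 0):
  offset (0,0) -> (2,0): occupied ('#') -> FAIL
  offset (0,1) -> (2,1): empty -> OK
  offset (1,0) -> (3,0): empty -> OK
  offset (2,0) -> (4,0): empty -> OK
All cells valid: no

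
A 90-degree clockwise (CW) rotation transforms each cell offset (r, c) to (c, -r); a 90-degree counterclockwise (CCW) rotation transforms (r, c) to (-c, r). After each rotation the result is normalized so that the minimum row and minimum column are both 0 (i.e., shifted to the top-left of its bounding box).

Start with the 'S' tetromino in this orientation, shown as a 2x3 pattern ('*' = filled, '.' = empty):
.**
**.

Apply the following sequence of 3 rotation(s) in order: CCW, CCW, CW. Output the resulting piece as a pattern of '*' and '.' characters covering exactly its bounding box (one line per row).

Answer: *.
**
.*

Derivation:
Start:
.**
**.
After rotation 1 (CCW):
*.
**
.*
After rotation 2 (CCW):
.**
**.
After rotation 3 (CW):
*.
**
.*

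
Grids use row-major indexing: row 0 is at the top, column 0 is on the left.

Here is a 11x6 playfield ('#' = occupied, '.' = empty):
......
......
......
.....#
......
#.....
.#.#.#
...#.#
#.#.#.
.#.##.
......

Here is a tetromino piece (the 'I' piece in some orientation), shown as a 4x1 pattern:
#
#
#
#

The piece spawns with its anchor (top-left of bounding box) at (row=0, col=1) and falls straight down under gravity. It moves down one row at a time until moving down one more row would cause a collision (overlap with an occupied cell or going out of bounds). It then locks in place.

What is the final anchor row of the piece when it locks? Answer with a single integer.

Answer: 2

Derivation:
Spawn at (row=0, col=1). Try each row:
  row 0: fits
  row 1: fits
  row 2: fits
  row 3: blocked -> lock at row 2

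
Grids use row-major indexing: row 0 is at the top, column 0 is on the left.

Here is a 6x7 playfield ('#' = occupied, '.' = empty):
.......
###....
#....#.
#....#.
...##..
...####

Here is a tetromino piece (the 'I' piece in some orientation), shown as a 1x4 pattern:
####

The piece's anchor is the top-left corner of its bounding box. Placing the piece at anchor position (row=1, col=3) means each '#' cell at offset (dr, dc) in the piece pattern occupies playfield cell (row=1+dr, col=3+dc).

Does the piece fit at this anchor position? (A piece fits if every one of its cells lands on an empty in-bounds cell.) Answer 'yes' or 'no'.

Check each piece cell at anchor (1, 3):
  offset (0,0) -> (1,3): empty -> OK
  offset (0,1) -> (1,4): empty -> OK
  offset (0,2) -> (1,5): empty -> OK
  offset (0,3) -> (1,6): empty -> OK
All cells valid: yes

Answer: yes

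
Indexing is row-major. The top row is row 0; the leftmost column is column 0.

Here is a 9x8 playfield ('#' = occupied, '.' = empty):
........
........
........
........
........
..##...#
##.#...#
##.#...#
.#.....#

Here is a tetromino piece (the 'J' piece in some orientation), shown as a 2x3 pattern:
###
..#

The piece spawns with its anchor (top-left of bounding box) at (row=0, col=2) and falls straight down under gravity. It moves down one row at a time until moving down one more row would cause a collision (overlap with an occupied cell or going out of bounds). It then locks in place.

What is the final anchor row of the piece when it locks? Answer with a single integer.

Spawn at (row=0, col=2). Try each row:
  row 0: fits
  row 1: fits
  row 2: fits
  row 3: fits
  row 4: fits
  row 5: blocked -> lock at row 4

Answer: 4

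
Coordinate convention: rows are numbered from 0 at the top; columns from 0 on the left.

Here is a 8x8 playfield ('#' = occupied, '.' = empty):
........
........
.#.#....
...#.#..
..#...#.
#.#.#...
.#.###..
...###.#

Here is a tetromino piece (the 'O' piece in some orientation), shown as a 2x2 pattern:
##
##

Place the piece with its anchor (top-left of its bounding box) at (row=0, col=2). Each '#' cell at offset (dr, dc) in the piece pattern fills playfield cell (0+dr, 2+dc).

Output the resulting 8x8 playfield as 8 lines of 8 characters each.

Fill (0+0,2+0) = (0,2)
Fill (0+0,2+1) = (0,3)
Fill (0+1,2+0) = (1,2)
Fill (0+1,2+1) = (1,3)

Answer: ..##....
..##....
.#.#....
...#.#..
..#...#.
#.#.#...
.#.###..
...###.#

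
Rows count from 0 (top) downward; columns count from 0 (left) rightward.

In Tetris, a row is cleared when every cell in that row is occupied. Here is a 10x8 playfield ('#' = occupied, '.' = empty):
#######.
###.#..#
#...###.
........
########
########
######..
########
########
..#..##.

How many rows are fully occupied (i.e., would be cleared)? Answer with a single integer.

Answer: 4

Derivation:
Check each row:
  row 0: 1 empty cell -> not full
  row 1: 3 empty cells -> not full
  row 2: 4 empty cells -> not full
  row 3: 8 empty cells -> not full
  row 4: 0 empty cells -> FULL (clear)
  row 5: 0 empty cells -> FULL (clear)
  row 6: 2 empty cells -> not full
  row 7: 0 empty cells -> FULL (clear)
  row 8: 0 empty cells -> FULL (clear)
  row 9: 5 empty cells -> not full
Total rows cleared: 4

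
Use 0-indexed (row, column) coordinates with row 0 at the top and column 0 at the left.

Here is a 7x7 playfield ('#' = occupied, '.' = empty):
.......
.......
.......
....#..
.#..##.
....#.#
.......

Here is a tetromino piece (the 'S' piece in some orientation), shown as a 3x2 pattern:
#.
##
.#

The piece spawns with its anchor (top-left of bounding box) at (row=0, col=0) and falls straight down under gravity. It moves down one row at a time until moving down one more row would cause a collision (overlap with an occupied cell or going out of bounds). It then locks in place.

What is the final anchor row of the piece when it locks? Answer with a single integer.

Spawn at (row=0, col=0). Try each row:
  row 0: fits
  row 1: fits
  row 2: blocked -> lock at row 1

Answer: 1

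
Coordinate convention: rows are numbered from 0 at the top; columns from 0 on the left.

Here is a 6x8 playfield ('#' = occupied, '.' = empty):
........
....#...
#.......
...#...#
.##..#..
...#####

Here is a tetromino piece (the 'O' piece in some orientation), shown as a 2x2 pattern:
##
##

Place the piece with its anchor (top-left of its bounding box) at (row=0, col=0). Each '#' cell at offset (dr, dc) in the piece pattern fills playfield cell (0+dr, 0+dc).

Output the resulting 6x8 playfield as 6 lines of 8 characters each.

Answer: ##......
##..#...
#.......
...#...#
.##..#..
...#####

Derivation:
Fill (0+0,0+0) = (0,0)
Fill (0+0,0+1) = (0,1)
Fill (0+1,0+0) = (1,0)
Fill (0+1,0+1) = (1,1)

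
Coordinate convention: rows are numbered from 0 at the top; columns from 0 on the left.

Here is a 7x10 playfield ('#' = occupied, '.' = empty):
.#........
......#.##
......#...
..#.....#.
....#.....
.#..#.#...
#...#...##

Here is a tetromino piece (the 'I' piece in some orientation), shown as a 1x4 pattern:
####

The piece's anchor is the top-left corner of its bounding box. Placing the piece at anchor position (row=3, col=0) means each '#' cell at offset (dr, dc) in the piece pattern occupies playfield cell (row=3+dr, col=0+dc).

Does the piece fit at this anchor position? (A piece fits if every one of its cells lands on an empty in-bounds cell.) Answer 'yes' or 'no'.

Answer: no

Derivation:
Check each piece cell at anchor (3, 0):
  offset (0,0) -> (3,0): empty -> OK
  offset (0,1) -> (3,1): empty -> OK
  offset (0,2) -> (3,2): occupied ('#') -> FAIL
  offset (0,3) -> (3,3): empty -> OK
All cells valid: no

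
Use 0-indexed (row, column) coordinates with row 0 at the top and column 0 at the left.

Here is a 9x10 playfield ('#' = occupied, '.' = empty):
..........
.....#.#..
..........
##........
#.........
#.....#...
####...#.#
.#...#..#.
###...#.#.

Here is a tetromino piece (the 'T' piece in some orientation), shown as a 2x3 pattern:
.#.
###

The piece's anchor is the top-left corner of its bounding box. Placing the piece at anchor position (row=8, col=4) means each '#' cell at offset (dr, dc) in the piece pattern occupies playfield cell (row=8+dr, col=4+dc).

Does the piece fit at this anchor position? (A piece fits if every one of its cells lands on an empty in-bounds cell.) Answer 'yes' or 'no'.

Answer: no

Derivation:
Check each piece cell at anchor (8, 4):
  offset (0,1) -> (8,5): empty -> OK
  offset (1,0) -> (9,4): out of bounds -> FAIL
  offset (1,1) -> (9,5): out of bounds -> FAIL
  offset (1,2) -> (9,6): out of bounds -> FAIL
All cells valid: no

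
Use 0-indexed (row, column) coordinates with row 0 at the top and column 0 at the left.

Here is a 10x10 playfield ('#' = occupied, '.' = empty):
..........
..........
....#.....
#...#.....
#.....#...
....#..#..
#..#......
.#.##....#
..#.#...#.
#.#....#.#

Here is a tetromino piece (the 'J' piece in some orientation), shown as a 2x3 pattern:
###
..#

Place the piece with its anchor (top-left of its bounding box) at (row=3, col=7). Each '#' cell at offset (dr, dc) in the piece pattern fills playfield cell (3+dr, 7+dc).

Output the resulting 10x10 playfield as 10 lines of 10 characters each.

Fill (3+0,7+0) = (3,7)
Fill (3+0,7+1) = (3,8)
Fill (3+0,7+2) = (3,9)
Fill (3+1,7+2) = (4,9)

Answer: ..........
..........
....#.....
#...#..###
#.....#..#
....#..#..
#..#......
.#.##....#
..#.#...#.
#.#....#.#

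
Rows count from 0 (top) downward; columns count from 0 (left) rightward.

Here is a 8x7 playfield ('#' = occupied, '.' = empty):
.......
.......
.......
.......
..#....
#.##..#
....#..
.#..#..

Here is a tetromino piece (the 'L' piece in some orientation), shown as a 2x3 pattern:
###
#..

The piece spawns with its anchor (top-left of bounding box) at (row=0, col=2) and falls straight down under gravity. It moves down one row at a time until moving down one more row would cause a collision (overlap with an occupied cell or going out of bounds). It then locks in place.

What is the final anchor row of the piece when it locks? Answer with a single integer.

Answer: 2

Derivation:
Spawn at (row=0, col=2). Try each row:
  row 0: fits
  row 1: fits
  row 2: fits
  row 3: blocked -> lock at row 2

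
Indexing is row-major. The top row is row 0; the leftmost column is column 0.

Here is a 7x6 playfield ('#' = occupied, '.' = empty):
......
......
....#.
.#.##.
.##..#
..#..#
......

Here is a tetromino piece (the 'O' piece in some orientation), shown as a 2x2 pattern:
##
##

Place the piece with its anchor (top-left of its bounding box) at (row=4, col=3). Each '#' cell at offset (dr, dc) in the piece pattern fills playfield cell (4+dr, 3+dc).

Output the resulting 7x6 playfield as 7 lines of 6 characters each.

Fill (4+0,3+0) = (4,3)
Fill (4+0,3+1) = (4,4)
Fill (4+1,3+0) = (5,3)
Fill (4+1,3+1) = (5,4)

Answer: ......
......
....#.
.#.##.
.#####
..####
......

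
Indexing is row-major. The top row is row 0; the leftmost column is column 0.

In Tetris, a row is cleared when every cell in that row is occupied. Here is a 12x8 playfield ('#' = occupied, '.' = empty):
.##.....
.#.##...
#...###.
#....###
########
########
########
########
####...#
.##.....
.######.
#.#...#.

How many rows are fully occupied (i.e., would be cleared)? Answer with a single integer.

Check each row:
  row 0: 6 empty cells -> not full
  row 1: 5 empty cells -> not full
  row 2: 4 empty cells -> not full
  row 3: 4 empty cells -> not full
  row 4: 0 empty cells -> FULL (clear)
  row 5: 0 empty cells -> FULL (clear)
  row 6: 0 empty cells -> FULL (clear)
  row 7: 0 empty cells -> FULL (clear)
  row 8: 3 empty cells -> not full
  row 9: 6 empty cells -> not full
  row 10: 2 empty cells -> not full
  row 11: 5 empty cells -> not full
Total rows cleared: 4

Answer: 4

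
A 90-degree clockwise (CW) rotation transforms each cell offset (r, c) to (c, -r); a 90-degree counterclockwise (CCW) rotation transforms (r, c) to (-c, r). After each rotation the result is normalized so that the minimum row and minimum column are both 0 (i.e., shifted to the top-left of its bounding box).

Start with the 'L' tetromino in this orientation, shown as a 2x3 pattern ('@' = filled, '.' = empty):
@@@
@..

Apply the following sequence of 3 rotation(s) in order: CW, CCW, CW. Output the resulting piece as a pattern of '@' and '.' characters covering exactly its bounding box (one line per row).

Answer: @@
.@
.@

Derivation:
Start:
@@@
@..
After rotation 1 (CW):
@@
.@
.@
After rotation 2 (CCW):
@@@
@..
After rotation 3 (CW):
@@
.@
.@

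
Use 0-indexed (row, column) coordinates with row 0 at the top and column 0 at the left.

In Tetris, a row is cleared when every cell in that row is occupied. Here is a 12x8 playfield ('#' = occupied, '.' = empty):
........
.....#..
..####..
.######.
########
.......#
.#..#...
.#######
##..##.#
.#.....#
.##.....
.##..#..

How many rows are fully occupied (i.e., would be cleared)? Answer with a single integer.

Check each row:
  row 0: 8 empty cells -> not full
  row 1: 7 empty cells -> not full
  row 2: 4 empty cells -> not full
  row 3: 2 empty cells -> not full
  row 4: 0 empty cells -> FULL (clear)
  row 5: 7 empty cells -> not full
  row 6: 6 empty cells -> not full
  row 7: 1 empty cell -> not full
  row 8: 3 empty cells -> not full
  row 9: 6 empty cells -> not full
  row 10: 6 empty cells -> not full
  row 11: 5 empty cells -> not full
Total rows cleared: 1

Answer: 1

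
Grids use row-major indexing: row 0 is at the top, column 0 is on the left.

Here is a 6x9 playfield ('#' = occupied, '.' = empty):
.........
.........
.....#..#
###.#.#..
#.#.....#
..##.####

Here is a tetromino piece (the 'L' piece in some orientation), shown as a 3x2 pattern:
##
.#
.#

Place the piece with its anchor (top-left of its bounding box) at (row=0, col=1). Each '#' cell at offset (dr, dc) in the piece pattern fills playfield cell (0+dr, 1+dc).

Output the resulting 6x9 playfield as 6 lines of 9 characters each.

Fill (0+0,1+0) = (0,1)
Fill (0+0,1+1) = (0,2)
Fill (0+1,1+1) = (1,2)
Fill (0+2,1+1) = (2,2)

Answer: .##......
..#......
..#..#..#
###.#.#..
#.#.....#
..##.####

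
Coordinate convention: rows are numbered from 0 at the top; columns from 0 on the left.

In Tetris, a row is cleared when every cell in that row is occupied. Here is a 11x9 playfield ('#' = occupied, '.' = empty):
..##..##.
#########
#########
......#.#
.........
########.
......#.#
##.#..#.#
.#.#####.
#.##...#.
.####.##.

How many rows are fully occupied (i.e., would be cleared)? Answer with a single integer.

Answer: 2

Derivation:
Check each row:
  row 0: 5 empty cells -> not full
  row 1: 0 empty cells -> FULL (clear)
  row 2: 0 empty cells -> FULL (clear)
  row 3: 7 empty cells -> not full
  row 4: 9 empty cells -> not full
  row 5: 1 empty cell -> not full
  row 6: 7 empty cells -> not full
  row 7: 4 empty cells -> not full
  row 8: 3 empty cells -> not full
  row 9: 5 empty cells -> not full
  row 10: 3 empty cells -> not full
Total rows cleared: 2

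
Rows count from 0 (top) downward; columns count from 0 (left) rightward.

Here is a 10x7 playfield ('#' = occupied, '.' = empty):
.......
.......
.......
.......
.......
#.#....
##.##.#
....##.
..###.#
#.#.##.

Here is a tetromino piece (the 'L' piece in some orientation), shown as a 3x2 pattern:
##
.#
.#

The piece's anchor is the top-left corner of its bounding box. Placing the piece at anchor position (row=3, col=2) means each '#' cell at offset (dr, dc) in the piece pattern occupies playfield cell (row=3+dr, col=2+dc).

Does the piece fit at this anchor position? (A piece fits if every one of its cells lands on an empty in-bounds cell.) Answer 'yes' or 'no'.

Answer: yes

Derivation:
Check each piece cell at anchor (3, 2):
  offset (0,0) -> (3,2): empty -> OK
  offset (0,1) -> (3,3): empty -> OK
  offset (1,1) -> (4,3): empty -> OK
  offset (2,1) -> (5,3): empty -> OK
All cells valid: yes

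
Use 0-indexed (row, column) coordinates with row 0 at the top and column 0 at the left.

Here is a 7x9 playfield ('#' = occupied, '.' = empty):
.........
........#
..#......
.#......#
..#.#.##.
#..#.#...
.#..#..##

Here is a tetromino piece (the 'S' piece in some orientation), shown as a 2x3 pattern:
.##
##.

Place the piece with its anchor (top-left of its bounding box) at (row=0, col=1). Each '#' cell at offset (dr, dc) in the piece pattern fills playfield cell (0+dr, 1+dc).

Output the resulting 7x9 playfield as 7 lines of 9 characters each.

Fill (0+0,1+1) = (0,2)
Fill (0+0,1+2) = (0,3)
Fill (0+1,1+0) = (1,1)
Fill (0+1,1+1) = (1,2)

Answer: ..##.....
.##.....#
..#......
.#......#
..#.#.##.
#..#.#...
.#..#..##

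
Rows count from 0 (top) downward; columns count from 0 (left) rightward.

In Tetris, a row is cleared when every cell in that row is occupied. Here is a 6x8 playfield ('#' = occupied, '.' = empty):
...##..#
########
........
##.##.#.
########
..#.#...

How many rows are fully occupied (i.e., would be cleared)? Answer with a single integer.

Check each row:
  row 0: 5 empty cells -> not full
  row 1: 0 empty cells -> FULL (clear)
  row 2: 8 empty cells -> not full
  row 3: 3 empty cells -> not full
  row 4: 0 empty cells -> FULL (clear)
  row 5: 6 empty cells -> not full
Total rows cleared: 2

Answer: 2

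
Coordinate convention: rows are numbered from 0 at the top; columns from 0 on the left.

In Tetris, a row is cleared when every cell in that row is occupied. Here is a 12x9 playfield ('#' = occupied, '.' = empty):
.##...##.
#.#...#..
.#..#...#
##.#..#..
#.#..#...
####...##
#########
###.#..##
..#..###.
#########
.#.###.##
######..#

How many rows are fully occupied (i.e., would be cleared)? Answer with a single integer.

Answer: 2

Derivation:
Check each row:
  row 0: 5 empty cells -> not full
  row 1: 6 empty cells -> not full
  row 2: 6 empty cells -> not full
  row 3: 5 empty cells -> not full
  row 4: 6 empty cells -> not full
  row 5: 3 empty cells -> not full
  row 6: 0 empty cells -> FULL (clear)
  row 7: 3 empty cells -> not full
  row 8: 5 empty cells -> not full
  row 9: 0 empty cells -> FULL (clear)
  row 10: 3 empty cells -> not full
  row 11: 2 empty cells -> not full
Total rows cleared: 2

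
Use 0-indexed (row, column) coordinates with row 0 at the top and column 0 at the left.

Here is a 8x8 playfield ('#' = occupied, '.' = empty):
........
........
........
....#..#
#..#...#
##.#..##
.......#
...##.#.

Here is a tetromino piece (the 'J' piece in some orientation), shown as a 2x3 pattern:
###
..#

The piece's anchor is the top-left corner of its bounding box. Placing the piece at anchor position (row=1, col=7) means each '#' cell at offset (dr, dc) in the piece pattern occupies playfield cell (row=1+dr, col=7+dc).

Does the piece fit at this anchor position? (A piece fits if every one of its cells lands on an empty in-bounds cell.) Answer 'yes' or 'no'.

Answer: no

Derivation:
Check each piece cell at anchor (1, 7):
  offset (0,0) -> (1,7): empty -> OK
  offset (0,1) -> (1,8): out of bounds -> FAIL
  offset (0,2) -> (1,9): out of bounds -> FAIL
  offset (1,2) -> (2,9): out of bounds -> FAIL
All cells valid: no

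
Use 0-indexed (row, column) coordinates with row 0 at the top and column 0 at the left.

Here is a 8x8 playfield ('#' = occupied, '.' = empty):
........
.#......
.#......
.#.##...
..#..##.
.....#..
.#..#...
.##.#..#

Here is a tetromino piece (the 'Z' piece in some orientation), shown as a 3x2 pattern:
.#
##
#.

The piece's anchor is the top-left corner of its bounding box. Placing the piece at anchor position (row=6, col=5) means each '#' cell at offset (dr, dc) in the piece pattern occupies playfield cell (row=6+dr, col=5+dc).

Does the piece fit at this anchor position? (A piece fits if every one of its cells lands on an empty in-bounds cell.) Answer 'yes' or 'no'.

Check each piece cell at anchor (6, 5):
  offset (0,1) -> (6,6): empty -> OK
  offset (1,0) -> (7,5): empty -> OK
  offset (1,1) -> (7,6): empty -> OK
  offset (2,0) -> (8,5): out of bounds -> FAIL
All cells valid: no

Answer: no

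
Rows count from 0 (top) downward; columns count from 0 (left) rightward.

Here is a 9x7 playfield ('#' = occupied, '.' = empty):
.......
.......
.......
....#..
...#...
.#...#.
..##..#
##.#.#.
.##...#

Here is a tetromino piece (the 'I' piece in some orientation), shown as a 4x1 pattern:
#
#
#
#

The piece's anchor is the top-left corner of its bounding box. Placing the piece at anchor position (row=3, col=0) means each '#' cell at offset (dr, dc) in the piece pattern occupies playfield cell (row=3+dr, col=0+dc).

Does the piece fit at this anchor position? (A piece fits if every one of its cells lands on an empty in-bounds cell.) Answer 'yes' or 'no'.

Answer: yes

Derivation:
Check each piece cell at anchor (3, 0):
  offset (0,0) -> (3,0): empty -> OK
  offset (1,0) -> (4,0): empty -> OK
  offset (2,0) -> (5,0): empty -> OK
  offset (3,0) -> (6,0): empty -> OK
All cells valid: yes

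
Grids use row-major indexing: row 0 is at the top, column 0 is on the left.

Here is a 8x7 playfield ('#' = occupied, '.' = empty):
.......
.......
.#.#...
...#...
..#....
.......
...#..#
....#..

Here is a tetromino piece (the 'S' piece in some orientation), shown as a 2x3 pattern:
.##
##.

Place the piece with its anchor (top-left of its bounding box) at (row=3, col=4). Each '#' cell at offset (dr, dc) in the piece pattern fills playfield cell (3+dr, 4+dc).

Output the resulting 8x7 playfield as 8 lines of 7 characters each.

Answer: .......
.......
.#.#...
...#.##
..#.##.
.......
...#..#
....#..

Derivation:
Fill (3+0,4+1) = (3,5)
Fill (3+0,4+2) = (3,6)
Fill (3+1,4+0) = (4,4)
Fill (3+1,4+1) = (4,5)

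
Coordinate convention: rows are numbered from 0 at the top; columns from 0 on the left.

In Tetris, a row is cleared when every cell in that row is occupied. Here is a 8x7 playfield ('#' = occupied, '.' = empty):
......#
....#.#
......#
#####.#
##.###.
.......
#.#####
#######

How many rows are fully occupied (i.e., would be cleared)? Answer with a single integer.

Answer: 1

Derivation:
Check each row:
  row 0: 6 empty cells -> not full
  row 1: 5 empty cells -> not full
  row 2: 6 empty cells -> not full
  row 3: 1 empty cell -> not full
  row 4: 2 empty cells -> not full
  row 5: 7 empty cells -> not full
  row 6: 1 empty cell -> not full
  row 7: 0 empty cells -> FULL (clear)
Total rows cleared: 1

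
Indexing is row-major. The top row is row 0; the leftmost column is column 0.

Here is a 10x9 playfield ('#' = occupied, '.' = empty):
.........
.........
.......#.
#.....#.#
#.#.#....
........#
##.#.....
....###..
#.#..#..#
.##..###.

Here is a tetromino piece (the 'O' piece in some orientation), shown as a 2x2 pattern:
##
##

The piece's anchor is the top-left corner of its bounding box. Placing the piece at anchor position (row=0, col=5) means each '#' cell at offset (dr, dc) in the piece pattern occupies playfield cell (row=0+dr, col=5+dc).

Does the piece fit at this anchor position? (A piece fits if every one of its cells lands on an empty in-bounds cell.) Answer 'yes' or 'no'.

Answer: yes

Derivation:
Check each piece cell at anchor (0, 5):
  offset (0,0) -> (0,5): empty -> OK
  offset (0,1) -> (0,6): empty -> OK
  offset (1,0) -> (1,5): empty -> OK
  offset (1,1) -> (1,6): empty -> OK
All cells valid: yes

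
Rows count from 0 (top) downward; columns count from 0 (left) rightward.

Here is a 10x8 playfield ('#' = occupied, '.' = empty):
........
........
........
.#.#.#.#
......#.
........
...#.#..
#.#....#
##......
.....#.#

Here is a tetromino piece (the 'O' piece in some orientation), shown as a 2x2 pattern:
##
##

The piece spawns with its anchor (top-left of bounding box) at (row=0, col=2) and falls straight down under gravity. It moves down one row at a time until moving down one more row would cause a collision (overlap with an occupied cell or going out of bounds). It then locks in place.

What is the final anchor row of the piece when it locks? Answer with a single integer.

Answer: 1

Derivation:
Spawn at (row=0, col=2). Try each row:
  row 0: fits
  row 1: fits
  row 2: blocked -> lock at row 1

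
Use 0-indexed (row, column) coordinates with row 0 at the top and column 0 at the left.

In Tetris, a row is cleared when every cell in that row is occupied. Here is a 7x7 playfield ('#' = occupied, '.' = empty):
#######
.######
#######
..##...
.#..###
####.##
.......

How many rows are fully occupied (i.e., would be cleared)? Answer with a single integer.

Answer: 2

Derivation:
Check each row:
  row 0: 0 empty cells -> FULL (clear)
  row 1: 1 empty cell -> not full
  row 2: 0 empty cells -> FULL (clear)
  row 3: 5 empty cells -> not full
  row 4: 3 empty cells -> not full
  row 5: 1 empty cell -> not full
  row 6: 7 empty cells -> not full
Total rows cleared: 2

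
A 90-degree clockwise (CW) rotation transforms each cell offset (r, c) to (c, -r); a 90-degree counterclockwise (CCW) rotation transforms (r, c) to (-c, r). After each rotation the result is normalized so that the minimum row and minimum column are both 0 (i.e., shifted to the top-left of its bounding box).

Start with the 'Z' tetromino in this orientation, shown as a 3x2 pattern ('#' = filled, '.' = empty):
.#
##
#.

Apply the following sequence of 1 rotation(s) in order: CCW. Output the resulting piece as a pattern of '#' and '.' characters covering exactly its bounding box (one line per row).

Start:
.#
##
#.
After rotation 1 (CCW):
##.
.##

Answer: ##.
.##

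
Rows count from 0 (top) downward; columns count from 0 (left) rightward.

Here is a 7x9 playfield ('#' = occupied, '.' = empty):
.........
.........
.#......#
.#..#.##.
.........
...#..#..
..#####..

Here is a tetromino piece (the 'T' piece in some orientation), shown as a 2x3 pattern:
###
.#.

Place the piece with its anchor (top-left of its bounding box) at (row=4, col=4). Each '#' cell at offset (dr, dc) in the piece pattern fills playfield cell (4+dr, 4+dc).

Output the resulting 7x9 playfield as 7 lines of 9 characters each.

Answer: .........
.........
.#......#
.#..#.##.
....###..
...#.##..
..#####..

Derivation:
Fill (4+0,4+0) = (4,4)
Fill (4+0,4+1) = (4,5)
Fill (4+0,4+2) = (4,6)
Fill (4+1,4+1) = (5,5)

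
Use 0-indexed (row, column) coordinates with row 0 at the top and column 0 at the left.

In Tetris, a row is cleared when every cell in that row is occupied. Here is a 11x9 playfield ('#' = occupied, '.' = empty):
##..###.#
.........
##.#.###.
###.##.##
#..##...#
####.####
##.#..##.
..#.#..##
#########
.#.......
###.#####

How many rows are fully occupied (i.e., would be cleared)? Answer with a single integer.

Check each row:
  row 0: 3 empty cells -> not full
  row 1: 9 empty cells -> not full
  row 2: 3 empty cells -> not full
  row 3: 2 empty cells -> not full
  row 4: 5 empty cells -> not full
  row 5: 1 empty cell -> not full
  row 6: 4 empty cells -> not full
  row 7: 5 empty cells -> not full
  row 8: 0 empty cells -> FULL (clear)
  row 9: 8 empty cells -> not full
  row 10: 1 empty cell -> not full
Total rows cleared: 1

Answer: 1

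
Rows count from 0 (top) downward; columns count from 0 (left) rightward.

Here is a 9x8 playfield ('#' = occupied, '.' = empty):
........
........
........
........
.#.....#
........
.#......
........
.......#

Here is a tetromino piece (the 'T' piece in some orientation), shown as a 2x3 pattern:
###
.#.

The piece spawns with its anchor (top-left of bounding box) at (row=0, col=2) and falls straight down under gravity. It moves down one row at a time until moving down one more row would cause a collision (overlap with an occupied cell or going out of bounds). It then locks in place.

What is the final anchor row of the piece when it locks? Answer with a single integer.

Spawn at (row=0, col=2). Try each row:
  row 0: fits
  row 1: fits
  row 2: fits
  row 3: fits
  row 4: fits
  row 5: fits
  row 6: fits
  row 7: fits
  row 8: blocked -> lock at row 7

Answer: 7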